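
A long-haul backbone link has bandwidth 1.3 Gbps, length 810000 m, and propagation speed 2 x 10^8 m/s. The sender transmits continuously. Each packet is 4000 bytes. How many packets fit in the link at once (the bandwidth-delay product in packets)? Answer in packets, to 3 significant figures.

165 packets

Propagation delay = 810000 / 200000000 = 0.00405 s.
BDP = R × t_prop = 1300000000 × 0.00405 = 5265000 bits.
In packets of 32000 bits: 165 packets.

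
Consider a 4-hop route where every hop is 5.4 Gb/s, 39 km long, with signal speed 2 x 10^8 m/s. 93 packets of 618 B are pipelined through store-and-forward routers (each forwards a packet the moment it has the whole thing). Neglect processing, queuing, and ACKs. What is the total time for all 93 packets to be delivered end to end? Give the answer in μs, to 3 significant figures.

868 μs

Per-hop transmission t_tx = L/R = 4944/5400000000 = 0.915556 μs.
Per-hop propagation t_prop = 39000/200000000 = 195 μs.
Pipeline fill: first packet needs 4·t_tx to clear all hops; remaining 92 packets each add one t_tx.
Total = (4+93-1)·t_tx + 4·t_prop = 96·0.915556 + 4·195 = 868 μs.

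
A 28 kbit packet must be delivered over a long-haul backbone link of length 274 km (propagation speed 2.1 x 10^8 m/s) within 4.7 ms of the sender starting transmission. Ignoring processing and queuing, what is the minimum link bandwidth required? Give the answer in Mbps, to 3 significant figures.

Propagation delay = 274000 / 210000000 = 1.30476 ms.
Transmission budget = 4.7 − 1.30476 = 3.39524 ms.
R ≥ L / t_tx = 28000 bits / 0.00339524 s = 8.25 Mbps.

8.25 Mbps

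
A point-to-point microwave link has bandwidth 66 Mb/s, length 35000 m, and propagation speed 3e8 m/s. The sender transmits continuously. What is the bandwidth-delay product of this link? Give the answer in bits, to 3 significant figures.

Propagation delay = 35000 / 300000000 = 0.000116667 s.
BDP = R × t_prop = 66000000 × 0.000116667 = 7700 bits.

7700 bits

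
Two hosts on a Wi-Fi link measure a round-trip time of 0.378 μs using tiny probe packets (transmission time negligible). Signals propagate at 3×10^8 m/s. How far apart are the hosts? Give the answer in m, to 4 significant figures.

One-way propagation = RTT/2 = 0.189 μs.
d = s × t = 300000000 × 1.89e-07 = 56.70 m.

56.70 m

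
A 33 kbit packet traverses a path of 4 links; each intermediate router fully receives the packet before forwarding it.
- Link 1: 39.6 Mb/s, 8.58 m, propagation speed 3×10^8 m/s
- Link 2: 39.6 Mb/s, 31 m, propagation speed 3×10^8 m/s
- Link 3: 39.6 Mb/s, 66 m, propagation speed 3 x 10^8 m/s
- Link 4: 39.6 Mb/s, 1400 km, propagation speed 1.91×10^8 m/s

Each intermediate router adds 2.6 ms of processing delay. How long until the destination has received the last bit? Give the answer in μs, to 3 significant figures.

L = 33000 bits.
Transmission delay per hop = L/R = 33000/39600000 = 833.333 μs; 4 hops → 3333.33 μs.
Propagation delays (d/s per hop): 0.0286, 0.103333, 0.22, 7329.84 μs; sum = 7330.19 μs.
Processing at 3 router(s): 3 × 2.6 ms = 7800 μs.
End-to-end = 18500 μs.

18500 μs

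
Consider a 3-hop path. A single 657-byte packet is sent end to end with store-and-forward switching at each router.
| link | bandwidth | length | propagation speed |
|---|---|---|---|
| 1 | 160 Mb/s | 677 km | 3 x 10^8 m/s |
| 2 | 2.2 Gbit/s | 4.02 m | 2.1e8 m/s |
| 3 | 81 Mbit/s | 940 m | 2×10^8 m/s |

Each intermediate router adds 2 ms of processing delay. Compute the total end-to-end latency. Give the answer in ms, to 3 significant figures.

6.36 ms

L = 657 × 8 = 5256 bits.
Transmission delays (L/R per hop): 0.03285, 0.00238909, 0.0648889 ms; sum = 0.100128 ms.
Propagation delays (d/s per hop): 2.25667, 1.91429e-05, 0.0047 ms; sum = 2.26139 ms.
Processing at 2 router(s): 2 × 2 ms = 4 ms.
End-to-end = 6.36 ms.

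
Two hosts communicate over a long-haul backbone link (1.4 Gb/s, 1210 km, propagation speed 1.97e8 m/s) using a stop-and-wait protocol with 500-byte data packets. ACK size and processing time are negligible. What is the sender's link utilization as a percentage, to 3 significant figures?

0.0233 %

t_tx = L/R = 4000/1400000000 = 2.85714e-06 s.
t_prop = 1210000/197000000 = 0.00614213 s; RTT = 0.0122843 s.
Cycle = t_tx + RTT = 0.0122871 s.
Utilization = t_tx / cycle = 2.85714e-06/0.0122871 = 0.0233 %.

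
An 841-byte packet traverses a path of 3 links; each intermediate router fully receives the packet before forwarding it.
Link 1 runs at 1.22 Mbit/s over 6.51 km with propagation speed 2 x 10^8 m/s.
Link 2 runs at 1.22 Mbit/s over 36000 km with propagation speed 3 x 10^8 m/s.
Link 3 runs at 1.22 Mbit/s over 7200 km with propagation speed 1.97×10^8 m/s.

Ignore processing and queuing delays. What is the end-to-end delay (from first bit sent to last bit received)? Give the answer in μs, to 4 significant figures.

173100 μs

L = 841 × 8 = 6728 bits.
Transmission delay per hop = L/R = 6728/1220000 = 5514.75 μs; 3 hops → 16544.3 μs.
Propagation delays (d/s per hop): 32.55, 120000, 36548.2 μs; sum = 156581 μs.
End-to-end = 173100 μs.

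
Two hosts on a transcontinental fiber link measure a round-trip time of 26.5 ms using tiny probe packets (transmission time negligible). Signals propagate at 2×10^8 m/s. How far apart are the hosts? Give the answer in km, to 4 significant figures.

One-way propagation = RTT/2 = 13.25 ms.
d = s × t = 200000000 × 0.01325 = 2650 km.

2650 km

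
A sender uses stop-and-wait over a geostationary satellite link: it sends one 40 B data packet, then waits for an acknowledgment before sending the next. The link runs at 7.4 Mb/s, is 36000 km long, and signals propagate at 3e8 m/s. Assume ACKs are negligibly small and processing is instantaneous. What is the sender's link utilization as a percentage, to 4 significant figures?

0.01801 %

t_tx = L/R = 320/7400000 = 4.32432e-05 s.
t_prop = 36000000/300000000 = 0.12 s; RTT = 0.24 s.
Cycle = t_tx + RTT = 0.240043 s.
Utilization = t_tx / cycle = 4.32432e-05/0.240043 = 0.01801 %.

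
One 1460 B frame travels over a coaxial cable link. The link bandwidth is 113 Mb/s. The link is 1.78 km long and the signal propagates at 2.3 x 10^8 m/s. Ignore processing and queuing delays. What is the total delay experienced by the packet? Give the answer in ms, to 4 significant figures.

L = 1460 × 8 = 11680 bits.
Transmission delay = L/R = 11680 / 113000000 = 0.103363 ms.
Propagation delay = d/s = 1780 m / 2.3e+08 m/s = 0.00773913 ms.
Total = 0.1111 ms.

0.1111 ms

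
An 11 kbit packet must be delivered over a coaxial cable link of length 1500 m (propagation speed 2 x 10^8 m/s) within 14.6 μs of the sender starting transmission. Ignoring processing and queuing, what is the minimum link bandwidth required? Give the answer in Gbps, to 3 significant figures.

1.55 Gbps

Propagation delay = 1500 / 200000000 = 7.5 μs.
Transmission budget = 14.6 − 7.5 = 7.1 μs.
R ≥ L / t_tx = 11000 bits / 7.1e-06 s = 1.55 Gbps.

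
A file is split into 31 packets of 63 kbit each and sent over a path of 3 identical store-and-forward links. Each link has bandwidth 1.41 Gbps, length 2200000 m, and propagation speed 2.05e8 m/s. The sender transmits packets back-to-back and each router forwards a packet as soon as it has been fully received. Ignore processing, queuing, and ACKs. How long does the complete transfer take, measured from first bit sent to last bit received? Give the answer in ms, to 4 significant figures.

Per-hop transmission t_tx = L/R = 63000/1410000000 = 0.0446809 ms.
Per-hop propagation t_prop = 2200000/2.05e+08 = 10.7317 ms.
Pipeline fill: first packet needs 3·t_tx to clear all hops; remaining 30 packets each add one t_tx.
Total = (3+31-1)·t_tx + 3·t_prop = 33·0.0446809 + 3·10.7317 = 33.67 ms.

33.67 ms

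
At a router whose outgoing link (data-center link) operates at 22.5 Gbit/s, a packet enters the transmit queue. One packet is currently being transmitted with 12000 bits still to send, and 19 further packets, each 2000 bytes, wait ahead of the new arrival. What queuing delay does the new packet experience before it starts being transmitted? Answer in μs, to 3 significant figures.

Each queued packet: L/R = 16000/22500000000 = 0.711111 μs.
19 queued → 13.5111 μs.
Plus remaining 12000 bits of current packet: 0.533333 μs.
Queuing delay = 14.0 μs.

14.0 μs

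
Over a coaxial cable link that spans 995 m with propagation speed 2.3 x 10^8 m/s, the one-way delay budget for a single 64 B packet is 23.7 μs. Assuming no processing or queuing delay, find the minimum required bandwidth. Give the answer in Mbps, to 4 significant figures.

26.43 Mbps

L = 512 bits.
Propagation delay = 995 / 2.3e+08 = 4.32609 μs.
Transmission budget = 23.7 − 4.32609 = 19.3739 μs.
R ≥ L / t_tx = 512 bits / 1.93739e-05 s = 26.43 Mbps.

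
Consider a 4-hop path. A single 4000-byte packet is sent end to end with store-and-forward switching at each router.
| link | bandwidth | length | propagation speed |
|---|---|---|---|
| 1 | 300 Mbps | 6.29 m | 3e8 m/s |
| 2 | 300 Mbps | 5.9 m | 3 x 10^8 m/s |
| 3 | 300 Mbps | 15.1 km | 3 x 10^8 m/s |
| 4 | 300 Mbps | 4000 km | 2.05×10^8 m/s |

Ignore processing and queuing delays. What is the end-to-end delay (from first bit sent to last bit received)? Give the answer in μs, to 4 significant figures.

19990 μs

L = 4000 × 8 = 32000 bits.
Transmission delay per hop = L/R = 32000/300000000 = 106.667 μs; 4 hops → 426.667 μs.
Propagation delays (d/s per hop): 0.0209667, 0.0196667, 50.3333, 19512.2 μs; sum = 19562.6 μs.
End-to-end = 19990 μs.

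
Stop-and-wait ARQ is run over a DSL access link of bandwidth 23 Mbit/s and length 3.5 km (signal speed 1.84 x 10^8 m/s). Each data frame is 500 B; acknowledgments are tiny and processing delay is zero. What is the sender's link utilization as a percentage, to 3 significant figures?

t_tx = L/R = 4000/23000000 = 0.000173913 s.
t_prop = 3500/184000000 = 1.90217e-05 s; RTT = 3.80435e-05 s.
Cycle = t_tx + RTT = 0.000211957 s.
Utilization = t_tx / cycle = 0.000173913/0.000211957 = 82.1 %.

82.1 %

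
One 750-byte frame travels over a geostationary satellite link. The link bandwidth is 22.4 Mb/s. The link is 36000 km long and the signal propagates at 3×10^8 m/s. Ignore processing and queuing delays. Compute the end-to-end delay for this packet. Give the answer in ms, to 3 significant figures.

120 ms

L = 750 × 8 = 6000 bits.
Transmission delay = L/R = 6000 / 22400000 = 0.267857 ms.
Propagation delay = d/s = 36000000 m / 300000000 m/s = 120 ms.
Total = 120 ms.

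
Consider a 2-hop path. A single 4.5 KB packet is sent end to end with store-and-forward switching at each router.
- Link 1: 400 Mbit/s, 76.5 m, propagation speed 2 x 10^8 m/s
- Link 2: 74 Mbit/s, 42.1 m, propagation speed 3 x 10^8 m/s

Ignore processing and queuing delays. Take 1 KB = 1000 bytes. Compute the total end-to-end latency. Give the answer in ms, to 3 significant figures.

L = 36000 bits.
Transmission delays (L/R per hop): 0.09, 0.486486 ms; sum = 0.576486 ms.
Propagation delays (d/s per hop): 0.0003825, 0.000140333 ms; sum = 0.000522833 ms.
End-to-end = 0.577 ms.

0.577 ms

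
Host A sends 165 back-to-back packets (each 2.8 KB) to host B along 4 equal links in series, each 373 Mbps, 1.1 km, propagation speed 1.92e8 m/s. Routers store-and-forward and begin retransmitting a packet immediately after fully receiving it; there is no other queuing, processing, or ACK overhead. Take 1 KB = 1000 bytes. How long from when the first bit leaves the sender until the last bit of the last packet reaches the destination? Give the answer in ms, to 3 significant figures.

Per-hop transmission t_tx = L/R = 22400/373000000 = 0.0600536 ms.
Per-hop propagation t_prop = 1100/192000000 = 0.00572917 ms.
Pipeline fill: first packet needs 4·t_tx to clear all hops; remaining 164 packets each add one t_tx.
Total = (4+165-1)·t_tx + 4·t_prop = 168·0.0600536 + 4·0.00572917 = 10.1 ms.

10.1 ms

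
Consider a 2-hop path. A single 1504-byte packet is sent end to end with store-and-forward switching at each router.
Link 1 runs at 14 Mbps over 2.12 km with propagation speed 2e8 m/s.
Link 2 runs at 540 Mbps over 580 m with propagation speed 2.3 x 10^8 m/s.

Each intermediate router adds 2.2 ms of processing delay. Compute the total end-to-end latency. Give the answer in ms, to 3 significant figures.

3.09 ms

L = 1504 × 8 = 12032 bits.
Transmission delays (L/R per hop): 0.859429, 0.0222815 ms; sum = 0.88171 ms.
Propagation delays (d/s per hop): 0.0106, 0.00252174 ms; sum = 0.0131217 ms.
Processing at 1 router(s): 1 × 2.2 ms = 2.2 ms.
End-to-end = 3.09 ms.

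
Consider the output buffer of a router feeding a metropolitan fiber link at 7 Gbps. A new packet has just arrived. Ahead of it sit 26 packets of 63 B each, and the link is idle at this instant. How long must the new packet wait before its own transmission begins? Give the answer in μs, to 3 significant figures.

Each queued packet: L/R = 504/7000000000 = 0.072 μs.
26 queued → 1.872 μs.
Queuing delay = 1.87 μs.

1.87 μs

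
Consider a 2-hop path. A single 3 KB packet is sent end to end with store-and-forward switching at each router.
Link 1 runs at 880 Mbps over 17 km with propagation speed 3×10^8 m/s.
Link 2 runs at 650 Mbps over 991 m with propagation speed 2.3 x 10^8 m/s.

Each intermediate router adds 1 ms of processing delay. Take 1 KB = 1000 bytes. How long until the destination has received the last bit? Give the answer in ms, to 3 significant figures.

1.13 ms

L = 24000 bits.
Transmission delays (L/R per hop): 0.0272727, 0.0369231 ms; sum = 0.0641958 ms.
Propagation delays (d/s per hop): 0.0566667, 0.0043087 ms; sum = 0.0609754 ms.
Processing at 1 router(s): 1 × 1 ms = 1 ms.
End-to-end = 1.13 ms.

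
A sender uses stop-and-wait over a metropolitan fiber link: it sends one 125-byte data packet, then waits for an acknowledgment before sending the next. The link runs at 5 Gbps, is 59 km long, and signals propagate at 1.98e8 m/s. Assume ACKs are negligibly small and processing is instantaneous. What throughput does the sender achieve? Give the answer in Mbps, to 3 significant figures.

t_tx = L/R = 1000/5000000000 = 2e-07 s.
t_prop = 59000/198000000 = 0.00029798 s; RTT = 0.00059596 s.
Cycle = t_tx + RTT = 0.00059616 s.
Throughput = L / cycle = 1000 / 0.00059616 = 1.68 Mbps.

1.68 Mbps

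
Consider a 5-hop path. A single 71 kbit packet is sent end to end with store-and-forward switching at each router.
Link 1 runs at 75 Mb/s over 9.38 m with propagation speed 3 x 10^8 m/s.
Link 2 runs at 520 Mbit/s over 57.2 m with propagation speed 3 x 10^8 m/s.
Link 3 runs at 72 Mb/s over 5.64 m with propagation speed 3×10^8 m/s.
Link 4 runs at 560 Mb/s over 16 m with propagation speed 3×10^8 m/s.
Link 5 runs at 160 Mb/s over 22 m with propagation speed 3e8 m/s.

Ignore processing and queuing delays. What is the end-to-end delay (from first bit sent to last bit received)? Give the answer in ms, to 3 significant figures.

L = 71000 bits.
Transmission delays (L/R per hop): 0.946667, 0.136538, 0.986111, 0.126786, 0.44375 ms; sum = 2.63985 ms.
Propagation delays (d/s per hop): 3.12667e-05, 0.000190667, 1.88e-05, 5.33333e-05, 7.33333e-05 ms; sum = 0.0003674 ms.
End-to-end = 2.64 ms.

2.64 ms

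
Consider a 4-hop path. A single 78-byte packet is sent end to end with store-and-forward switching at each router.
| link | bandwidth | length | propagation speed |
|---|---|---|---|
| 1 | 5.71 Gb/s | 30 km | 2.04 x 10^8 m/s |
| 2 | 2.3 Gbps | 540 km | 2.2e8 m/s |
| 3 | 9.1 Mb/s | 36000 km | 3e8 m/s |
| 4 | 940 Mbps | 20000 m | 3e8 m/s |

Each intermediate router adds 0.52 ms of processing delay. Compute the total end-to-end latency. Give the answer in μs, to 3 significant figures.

L = 78 × 8 = 624 bits.
Transmission delays (L/R per hop): 0.109282, 0.271304, 68.5714, 0.66383 μs; sum = 69.6158 μs.
Propagation delays (d/s per hop): 147.059, 2454.55, 120000, 66.6667 μs; sum = 122668 μs.
Processing at 3 router(s): 3 × 0.52 ms = 1560 μs.
End-to-end = 124000 μs.

124000 μs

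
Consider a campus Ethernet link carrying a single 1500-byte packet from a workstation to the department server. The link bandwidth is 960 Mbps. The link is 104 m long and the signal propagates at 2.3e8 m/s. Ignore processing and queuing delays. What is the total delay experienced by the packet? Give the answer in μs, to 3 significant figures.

L = 1500 × 8 = 12000 bits.
Transmission delay = L/R = 12000 / 960000000 = 12.5 μs.
Propagation delay = d/s = 104 m / 2.3e+08 m/s = 0.452174 μs.
Total = 13.0 μs.

13.0 μs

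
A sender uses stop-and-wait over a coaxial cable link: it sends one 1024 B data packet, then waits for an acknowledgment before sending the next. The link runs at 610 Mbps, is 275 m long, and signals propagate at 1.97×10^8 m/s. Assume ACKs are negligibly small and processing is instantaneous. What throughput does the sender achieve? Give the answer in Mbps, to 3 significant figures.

t_tx = L/R = 8192/610000000 = 1.34295e-05 s.
t_prop = 275/197000000 = 1.39594e-06 s; RTT = 2.79188e-06 s.
Cycle = t_tx + RTT = 1.62214e-05 s.
Throughput = L / cycle = 8192 / 1.62214e-05 = 505 Mbps.

505 Mbps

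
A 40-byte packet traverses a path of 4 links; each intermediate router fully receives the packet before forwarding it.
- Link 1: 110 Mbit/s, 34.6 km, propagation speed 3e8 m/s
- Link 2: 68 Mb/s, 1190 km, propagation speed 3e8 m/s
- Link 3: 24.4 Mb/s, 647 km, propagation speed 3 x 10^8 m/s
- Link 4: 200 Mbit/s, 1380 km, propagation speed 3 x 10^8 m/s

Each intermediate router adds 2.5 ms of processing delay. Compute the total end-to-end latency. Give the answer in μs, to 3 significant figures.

18400 μs

L = 40 × 8 = 320 bits.
Transmission delays (L/R per hop): 2.90909, 4.70588, 13.1148, 1.6 μs; sum = 22.3297 μs.
Propagation delays (d/s per hop): 115.333, 3966.67, 2156.67, 4600 μs; sum = 10838.7 μs.
Processing at 3 router(s): 3 × 2.5 ms = 7500 μs.
End-to-end = 18400 μs.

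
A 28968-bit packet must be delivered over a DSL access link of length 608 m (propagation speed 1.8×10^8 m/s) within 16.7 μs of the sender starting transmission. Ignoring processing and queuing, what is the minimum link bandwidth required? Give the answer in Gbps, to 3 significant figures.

Propagation delay = 608 / 180000000 = 3.37778 μs.
Transmission budget = 16.7 − 3.37778 = 13.3222 μs.
R ≥ L / t_tx = 28968 bits / 1.33222e-05 s = 2.17 Gbps.

2.17 Gbps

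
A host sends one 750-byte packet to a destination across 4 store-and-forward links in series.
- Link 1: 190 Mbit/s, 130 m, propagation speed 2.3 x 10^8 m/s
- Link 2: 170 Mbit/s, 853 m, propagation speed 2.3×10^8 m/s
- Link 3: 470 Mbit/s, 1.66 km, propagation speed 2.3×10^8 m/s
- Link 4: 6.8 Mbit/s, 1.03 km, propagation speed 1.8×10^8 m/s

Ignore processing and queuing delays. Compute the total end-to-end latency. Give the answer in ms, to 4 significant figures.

0.9792 ms

L = 750 × 8 = 6000 bits.
Transmission delays (L/R per hop): 0.0315789, 0.0352941, 0.012766, 0.882353 ms; sum = 0.961992 ms.
Propagation delays (d/s per hop): 0.000565217, 0.0037087, 0.00721739, 0.00572222 ms; sum = 0.0172135 ms.
End-to-end = 0.9792 ms.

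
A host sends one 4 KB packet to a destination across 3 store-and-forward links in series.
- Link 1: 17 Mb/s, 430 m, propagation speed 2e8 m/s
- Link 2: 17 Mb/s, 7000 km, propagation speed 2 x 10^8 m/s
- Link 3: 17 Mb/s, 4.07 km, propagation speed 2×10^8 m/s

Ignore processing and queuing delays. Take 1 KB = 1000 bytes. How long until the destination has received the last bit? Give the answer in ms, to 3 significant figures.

40.7 ms

L = 32000 bits.
Transmission delay per hop = L/R = 32000/17000000 = 1.88235 ms; 3 hops → 5.64706 ms.
Propagation delays (d/s per hop): 0.00215, 35, 0.02035 ms; sum = 35.0225 ms.
End-to-end = 40.7 ms.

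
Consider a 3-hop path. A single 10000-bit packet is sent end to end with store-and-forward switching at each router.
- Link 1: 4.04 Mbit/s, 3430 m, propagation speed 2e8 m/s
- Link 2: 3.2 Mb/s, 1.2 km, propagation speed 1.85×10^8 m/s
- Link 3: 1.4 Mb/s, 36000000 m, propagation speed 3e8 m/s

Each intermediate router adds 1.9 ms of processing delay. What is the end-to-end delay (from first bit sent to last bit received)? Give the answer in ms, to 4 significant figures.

136.6 ms

Transmission delays (L/R per hop): 2.47525, 3.125, 7.14286 ms; sum = 12.7431 ms.
Propagation delays (d/s per hop): 0.01715, 0.00648649, 120 ms; sum = 120.024 ms.
Processing at 2 router(s): 2 × 1.9 ms = 3.8 ms.
End-to-end = 136.6 ms.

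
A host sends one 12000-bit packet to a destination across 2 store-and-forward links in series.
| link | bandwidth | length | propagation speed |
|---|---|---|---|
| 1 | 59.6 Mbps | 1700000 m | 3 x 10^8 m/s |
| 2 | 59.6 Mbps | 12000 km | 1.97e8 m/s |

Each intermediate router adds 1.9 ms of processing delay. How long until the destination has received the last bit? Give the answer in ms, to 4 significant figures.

Transmission delay per hop = L/R = 12000/59600000 = 0.201342 ms; 2 hops → 0.402685 ms.
Propagation delays (d/s per hop): 5.66667, 60.9137 ms; sum = 66.5804 ms.
Processing at 1 router(s): 1 × 1.9 ms = 1.9 ms.
End-to-end = 68.88 ms.

68.88 ms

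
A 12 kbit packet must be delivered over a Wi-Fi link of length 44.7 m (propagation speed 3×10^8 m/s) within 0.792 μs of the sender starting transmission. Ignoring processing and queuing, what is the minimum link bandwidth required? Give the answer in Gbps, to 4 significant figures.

18.66 Gbps

Propagation delay = 44.7 / 300000000 = 0.149 μs.
Transmission budget = 0.792 − 0.149 = 0.643 μs.
R ≥ L / t_tx = 12000 bits / 6.43e-07 s = 18.66 Gbps.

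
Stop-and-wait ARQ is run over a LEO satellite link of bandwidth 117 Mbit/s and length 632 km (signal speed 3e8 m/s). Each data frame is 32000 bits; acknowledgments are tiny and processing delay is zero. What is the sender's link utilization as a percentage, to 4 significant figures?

6.096 %

t_tx = L/R = 32000/117000000 = 0.000273504 s.
t_prop = 632000/300000000 = 0.00210667 s; RTT = 0.00421333 s.
Cycle = t_tx + RTT = 0.00448684 s.
Utilization = t_tx / cycle = 0.000273504/0.00448684 = 6.096 %.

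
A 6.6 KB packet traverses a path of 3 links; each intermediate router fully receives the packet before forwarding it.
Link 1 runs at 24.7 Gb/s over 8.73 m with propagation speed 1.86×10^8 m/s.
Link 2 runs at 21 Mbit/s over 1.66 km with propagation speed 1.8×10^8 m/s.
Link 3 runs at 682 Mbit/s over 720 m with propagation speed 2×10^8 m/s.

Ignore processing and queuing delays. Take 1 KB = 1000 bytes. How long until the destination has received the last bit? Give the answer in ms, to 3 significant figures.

2.61 ms

L = 52800 bits.
Transmission delays (L/R per hop): 0.00213765, 2.51429, 0.0774194 ms; sum = 2.59384 ms.
Propagation delays (d/s per hop): 4.69355e-05, 0.00922222, 0.0036 ms; sum = 0.0128692 ms.
End-to-end = 2.61 ms.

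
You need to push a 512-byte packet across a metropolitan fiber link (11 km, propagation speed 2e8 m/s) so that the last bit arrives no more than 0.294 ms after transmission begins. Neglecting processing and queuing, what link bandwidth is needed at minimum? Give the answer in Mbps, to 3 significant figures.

17.1 Mbps

L = 4096 bits.
Propagation delay = 11000 / 200000000 = 0.055 ms.
Transmission budget = 0.294 − 0.055 = 0.239 ms.
R ≥ L / t_tx = 4096 bits / 0.000239 s = 17.1 Mbps.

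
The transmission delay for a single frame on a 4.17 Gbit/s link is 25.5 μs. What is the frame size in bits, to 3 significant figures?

106000 bits

L = R × t_tx = 4170000000 b/s × 2.55e-05 s = 106335 bits.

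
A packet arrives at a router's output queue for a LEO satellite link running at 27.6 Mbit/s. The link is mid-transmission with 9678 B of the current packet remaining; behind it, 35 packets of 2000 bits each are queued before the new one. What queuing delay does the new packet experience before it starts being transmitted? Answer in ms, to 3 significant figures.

Each queued packet: L/R = 2000/27600000 = 0.0724638 ms.
35 queued → 2.53623 ms.
Plus remaining 77424 bits of current packet: 2.80522 ms.
Queuing delay = 5.34 ms.

5.34 ms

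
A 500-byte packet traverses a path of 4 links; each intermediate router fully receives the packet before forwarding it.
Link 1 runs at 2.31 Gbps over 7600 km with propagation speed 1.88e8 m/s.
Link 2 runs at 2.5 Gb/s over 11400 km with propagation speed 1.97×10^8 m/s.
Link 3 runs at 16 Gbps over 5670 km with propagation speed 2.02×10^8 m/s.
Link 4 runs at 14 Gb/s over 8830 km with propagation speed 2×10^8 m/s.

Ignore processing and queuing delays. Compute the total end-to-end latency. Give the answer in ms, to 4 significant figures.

170.5 ms

L = 500 × 8 = 4000 bits.
Transmission delays (L/R per hop): 0.0017316, 0.0016, 0.00025, 0.000285714 ms; sum = 0.00386732 ms.
Propagation delays (d/s per hop): 40.4255, 57.868, 28.0693, 44.15 ms; sum = 170.513 ms.
End-to-end = 170.5 ms.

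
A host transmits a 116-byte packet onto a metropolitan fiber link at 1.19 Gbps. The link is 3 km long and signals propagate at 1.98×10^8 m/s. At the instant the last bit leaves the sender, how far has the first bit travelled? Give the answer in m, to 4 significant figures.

t_tx = L/R = 928/1190000000 = 7.79832e-07 s.
Distance = s × t_tx = 198000000 × 7.79832e-07 = 154.4 m.

154.4 m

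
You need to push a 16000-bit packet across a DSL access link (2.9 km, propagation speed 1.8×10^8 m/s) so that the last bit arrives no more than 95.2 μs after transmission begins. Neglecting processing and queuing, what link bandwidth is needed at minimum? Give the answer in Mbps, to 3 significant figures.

Propagation delay = 2900 / 180000000 = 16.1111 μs.
Transmission budget = 95.2 − 16.1111 = 79.0889 μs.
R ≥ L / t_tx = 16000 bits / 7.90889e-05 s = 202 Mbps.

202 Mbps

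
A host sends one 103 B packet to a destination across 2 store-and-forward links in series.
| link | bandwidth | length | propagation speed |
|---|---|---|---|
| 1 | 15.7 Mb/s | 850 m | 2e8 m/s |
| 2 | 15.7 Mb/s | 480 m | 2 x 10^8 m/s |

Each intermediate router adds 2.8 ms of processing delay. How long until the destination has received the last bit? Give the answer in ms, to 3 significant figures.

2.91 ms

L = 103 × 8 = 824 bits.
Transmission delay per hop = L/R = 824/15700000 = 0.0524841 ms; 2 hops → 0.104968 ms.
Propagation delays (d/s per hop): 0.00425, 0.0024 ms; sum = 0.00665 ms.
Processing at 1 router(s): 1 × 2.8 ms = 2.8 ms.
End-to-end = 2.91 ms.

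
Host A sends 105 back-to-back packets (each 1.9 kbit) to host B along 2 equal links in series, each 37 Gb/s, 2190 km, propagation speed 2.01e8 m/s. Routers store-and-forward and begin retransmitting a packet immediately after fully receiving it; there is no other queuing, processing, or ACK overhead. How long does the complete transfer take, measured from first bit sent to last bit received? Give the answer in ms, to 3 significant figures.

Per-hop transmission t_tx = L/R = 1900/37000000000 = 5.13514e-05 ms.
Per-hop propagation t_prop = 2190000/2.01e+08 = 10.8955 ms.
Pipeline fill: first packet needs 2·t_tx to clear all hops; remaining 104 packets each add one t_tx.
Total = (2+105-1)·t_tx + 2·t_prop = 106·5.13514e-05 + 2·10.8955 = 21.8 ms.

21.8 ms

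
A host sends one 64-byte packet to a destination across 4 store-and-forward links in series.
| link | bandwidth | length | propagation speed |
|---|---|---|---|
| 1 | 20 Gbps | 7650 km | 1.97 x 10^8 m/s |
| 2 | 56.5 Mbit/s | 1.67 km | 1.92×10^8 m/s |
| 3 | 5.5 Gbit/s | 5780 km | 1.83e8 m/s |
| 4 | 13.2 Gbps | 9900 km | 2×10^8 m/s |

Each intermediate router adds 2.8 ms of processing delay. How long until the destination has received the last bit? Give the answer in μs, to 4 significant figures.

128300 μs

L = 64 × 8 = 512 bits.
Transmission delays (L/R per hop): 0.0256, 9.06195, 0.0930909, 0.0387879 μs; sum = 9.21943 μs.
Propagation delays (d/s per hop): 38832.5, 8.69792, 31584.7, 49500 μs; sum = 119926 μs.
Processing at 3 router(s): 3 × 2.8 ms = 8400 μs.
End-to-end = 128300 μs.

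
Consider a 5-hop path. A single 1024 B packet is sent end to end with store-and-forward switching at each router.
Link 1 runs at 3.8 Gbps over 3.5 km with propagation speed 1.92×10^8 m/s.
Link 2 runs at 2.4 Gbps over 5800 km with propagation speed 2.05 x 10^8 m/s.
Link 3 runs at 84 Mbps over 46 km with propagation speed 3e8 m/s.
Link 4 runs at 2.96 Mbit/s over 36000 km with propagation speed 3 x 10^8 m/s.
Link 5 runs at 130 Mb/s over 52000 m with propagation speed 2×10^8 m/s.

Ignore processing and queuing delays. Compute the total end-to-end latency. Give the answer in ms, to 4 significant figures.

151.7 ms

L = 1024 × 8 = 8192 bits.
Transmission delays (L/R per hop): 0.00215579, 0.00341333, 0.0975238, 2.76757, 0.0630154 ms; sum = 2.93368 ms.
Propagation delays (d/s per hop): 0.0182292, 28.2927, 0.153333, 120, 0.26 ms; sum = 148.724 ms.
End-to-end = 151.7 ms.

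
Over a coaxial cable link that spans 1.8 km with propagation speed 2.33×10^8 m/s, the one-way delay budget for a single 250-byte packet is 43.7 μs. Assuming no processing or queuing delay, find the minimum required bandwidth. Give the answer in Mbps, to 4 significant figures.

L = 2000 bits.
Propagation delay = 1800 / 233000000 = 7.72532 μs.
Transmission budget = 43.7 − 7.72532 = 35.9747 μs.
R ≥ L / t_tx = 2000 bits / 3.59747e-05 s = 55.59 Mbps.

55.59 Mbps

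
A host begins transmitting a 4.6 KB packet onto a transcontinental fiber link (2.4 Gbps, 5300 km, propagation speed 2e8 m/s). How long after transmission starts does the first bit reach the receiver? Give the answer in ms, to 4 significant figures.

26.50 ms

First bit experiences only propagation delay: d/s = 5300000/200000000 = 26.50 ms.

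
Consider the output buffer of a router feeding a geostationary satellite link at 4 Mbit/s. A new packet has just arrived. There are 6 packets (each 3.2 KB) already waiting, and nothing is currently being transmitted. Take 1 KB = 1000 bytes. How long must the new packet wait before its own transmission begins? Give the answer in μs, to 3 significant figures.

38400 μs

Each queued packet: L/R = 25600/4000000 = 6400 μs.
6 queued → 38400 μs.
Queuing delay = 38400 μs.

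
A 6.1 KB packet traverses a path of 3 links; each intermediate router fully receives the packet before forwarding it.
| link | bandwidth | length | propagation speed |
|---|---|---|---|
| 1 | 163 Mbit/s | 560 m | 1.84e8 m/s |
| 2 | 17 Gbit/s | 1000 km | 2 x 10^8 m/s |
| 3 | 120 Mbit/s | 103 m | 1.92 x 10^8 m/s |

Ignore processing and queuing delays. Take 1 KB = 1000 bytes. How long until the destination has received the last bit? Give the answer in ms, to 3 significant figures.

L = 48800 bits.
Transmission delays (L/R per hop): 0.299387, 0.00287059, 0.406667 ms; sum = 0.708924 ms.
Propagation delays (d/s per hop): 0.00304348, 5, 0.000536458 ms; sum = 5.00358 ms.
End-to-end = 5.71 ms.

5.71 ms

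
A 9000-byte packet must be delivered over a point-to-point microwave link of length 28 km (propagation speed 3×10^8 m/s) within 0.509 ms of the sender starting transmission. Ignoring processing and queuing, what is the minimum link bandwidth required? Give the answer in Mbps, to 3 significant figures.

173 Mbps

L = 72000 bits.
Propagation delay = 28000 / 300000000 = 0.0933333 ms.
Transmission budget = 0.509 − 0.0933333 = 0.415667 ms.
R ≥ L / t_tx = 72000 bits / 0.000415667 s = 173 Mbps.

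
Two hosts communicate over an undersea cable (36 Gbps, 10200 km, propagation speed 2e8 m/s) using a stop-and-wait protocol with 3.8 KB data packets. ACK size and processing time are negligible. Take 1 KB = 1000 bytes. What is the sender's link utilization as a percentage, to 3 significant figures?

0.000828 %

t_tx = L/R = 30400/36000000000 = 8.44444e-07 s.
t_prop = 10200000/200000000 = 0.051 s; RTT = 0.102 s.
Cycle = t_tx + RTT = 0.102001 s.
Utilization = t_tx / cycle = 8.44444e-07/0.102001 = 0.000828 %.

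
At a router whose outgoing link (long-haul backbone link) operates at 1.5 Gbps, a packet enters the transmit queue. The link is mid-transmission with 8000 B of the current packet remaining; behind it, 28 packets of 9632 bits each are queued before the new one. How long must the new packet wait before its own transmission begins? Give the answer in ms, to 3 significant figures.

Each queued packet: L/R = 9632/1500000000 = 0.00642133 ms.
28 queued → 0.179797 ms.
Plus remaining 64000 bits of current packet: 0.0426667 ms.
Queuing delay = 0.222 ms.

0.222 ms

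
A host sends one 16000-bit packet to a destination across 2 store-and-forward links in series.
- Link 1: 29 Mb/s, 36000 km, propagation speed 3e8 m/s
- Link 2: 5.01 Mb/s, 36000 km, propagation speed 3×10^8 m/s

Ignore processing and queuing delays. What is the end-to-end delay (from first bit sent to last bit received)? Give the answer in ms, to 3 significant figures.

Transmission delays (L/R per hop): 0.551724, 3.19361 ms; sum = 3.74534 ms.
Propagation delays (d/s per hop): 120, 120 ms; sum = 240 ms.
End-to-end = 244 ms.

244 ms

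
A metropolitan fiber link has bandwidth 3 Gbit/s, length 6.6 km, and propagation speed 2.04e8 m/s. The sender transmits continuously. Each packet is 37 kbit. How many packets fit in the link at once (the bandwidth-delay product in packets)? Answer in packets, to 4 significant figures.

2.623 packets

Propagation delay = 6600 / 204000000 = 3.23529e-05 s.
BDP = R × t_prop = 3000000000 × 3.23529e-05 = 97058.8 bits.
In packets of 37000 bits: 2.623 packets.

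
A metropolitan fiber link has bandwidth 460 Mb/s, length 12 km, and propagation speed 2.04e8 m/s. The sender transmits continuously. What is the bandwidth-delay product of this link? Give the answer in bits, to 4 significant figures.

Propagation delay = 12000 / 204000000 = 5.88235e-05 s.
BDP = R × t_prop = 460000000 × 5.88235e-05 = 27058.8 bits.

27060 bits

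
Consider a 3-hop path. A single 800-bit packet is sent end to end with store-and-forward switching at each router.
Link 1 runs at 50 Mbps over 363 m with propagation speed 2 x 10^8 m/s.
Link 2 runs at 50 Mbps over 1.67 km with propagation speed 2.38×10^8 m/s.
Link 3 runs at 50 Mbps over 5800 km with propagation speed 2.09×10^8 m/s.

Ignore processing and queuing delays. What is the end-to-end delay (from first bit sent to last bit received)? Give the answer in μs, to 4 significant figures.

Transmission delay per hop = L/R = 800/50000000 = 16 μs; 3 hops → 48 μs.
Propagation delays (d/s per hop): 1.815, 7.01681, 27751.2 μs; sum = 27760 μs.
End-to-end = 27810 μs.

27810 μs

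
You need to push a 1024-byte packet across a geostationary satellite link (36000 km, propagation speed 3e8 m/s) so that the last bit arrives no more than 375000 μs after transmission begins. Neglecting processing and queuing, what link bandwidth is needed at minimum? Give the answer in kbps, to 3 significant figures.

32.1 kbps

L = 8192 bits.
Propagation delay = 36000000 / 300000000 = 120000 μs.
Transmission budget = 375000 − 120000 = 255000 μs.
R ≥ L / t_tx = 8192 bits / 0.255 s = 32.1 kbps.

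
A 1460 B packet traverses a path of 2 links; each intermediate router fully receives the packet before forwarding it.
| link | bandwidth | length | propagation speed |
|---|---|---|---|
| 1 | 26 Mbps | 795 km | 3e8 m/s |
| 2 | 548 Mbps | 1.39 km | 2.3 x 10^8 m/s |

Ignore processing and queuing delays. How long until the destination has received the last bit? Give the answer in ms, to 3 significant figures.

L = 1460 × 8 = 11680 bits.
Transmission delays (L/R per hop): 0.449231, 0.0213139 ms; sum = 0.470545 ms.
Propagation delays (d/s per hop): 2.65, 0.00604348 ms; sum = 2.65604 ms.
End-to-end = 3.13 ms.

3.13 ms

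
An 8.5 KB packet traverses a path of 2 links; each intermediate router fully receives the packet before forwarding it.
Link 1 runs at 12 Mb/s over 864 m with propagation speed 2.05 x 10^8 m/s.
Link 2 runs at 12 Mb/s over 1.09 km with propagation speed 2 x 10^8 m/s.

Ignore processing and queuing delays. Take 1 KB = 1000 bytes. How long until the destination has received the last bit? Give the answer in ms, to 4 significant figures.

11.34 ms

L = 68000 bits.
Transmission delay per hop = L/R = 68000/12000000 = 5.66667 ms; 2 hops → 11.3333 ms.
Propagation delays (d/s per hop): 0.00421463, 0.00545 ms; sum = 0.00966463 ms.
End-to-end = 11.34 ms.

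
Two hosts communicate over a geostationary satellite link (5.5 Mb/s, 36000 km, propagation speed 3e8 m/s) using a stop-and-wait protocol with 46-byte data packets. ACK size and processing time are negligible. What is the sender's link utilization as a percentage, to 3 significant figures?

0.0279 %

t_tx = L/R = 368/5500000 = 6.69091e-05 s.
t_prop = 36000000/300000000 = 0.12 s; RTT = 0.24 s.
Cycle = t_tx + RTT = 0.240067 s.
Utilization = t_tx / cycle = 6.69091e-05/0.240067 = 0.0279 %.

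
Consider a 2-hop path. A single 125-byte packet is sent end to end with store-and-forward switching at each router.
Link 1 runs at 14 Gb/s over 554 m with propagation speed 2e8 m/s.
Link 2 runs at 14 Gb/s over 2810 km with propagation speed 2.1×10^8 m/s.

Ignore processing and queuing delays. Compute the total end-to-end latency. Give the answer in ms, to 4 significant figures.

13.38 ms

L = 125 × 8 = 1000 bits.
Transmission delay per hop = L/R = 1000/14000000000 = 7.14286e-05 ms; 2 hops → 0.000142857 ms.
Propagation delays (d/s per hop): 0.00277, 13.381 ms; sum = 13.3837 ms.
End-to-end = 13.38 ms.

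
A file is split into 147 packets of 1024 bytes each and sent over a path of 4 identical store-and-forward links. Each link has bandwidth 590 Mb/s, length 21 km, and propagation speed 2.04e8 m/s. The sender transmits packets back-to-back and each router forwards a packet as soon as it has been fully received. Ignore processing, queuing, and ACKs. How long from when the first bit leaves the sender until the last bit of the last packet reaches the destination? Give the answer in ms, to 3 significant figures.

2.49 ms

Per-hop transmission t_tx = L/R = 8192/590000000 = 0.0138847 ms.
Per-hop propagation t_prop = 21000/204000000 = 0.102941 ms.
Pipeline fill: first packet needs 4·t_tx to clear all hops; remaining 146 packets each add one t_tx.
Total = (4+147-1)·t_tx + 4·t_prop = 150·0.0138847 + 4·0.102941 = 2.49 ms.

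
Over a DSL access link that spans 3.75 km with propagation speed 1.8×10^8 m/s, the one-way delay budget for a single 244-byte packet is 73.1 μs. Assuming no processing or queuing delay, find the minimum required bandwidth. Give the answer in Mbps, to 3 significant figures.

L = 1952 bits.
Propagation delay = 3750 / 180000000 = 20.8333 μs.
Transmission budget = 73.1 − 20.8333 = 52.2667 μs.
R ≥ L / t_tx = 1952 bits / 5.22667e-05 s = 37.3 Mbps.

37.3 Mbps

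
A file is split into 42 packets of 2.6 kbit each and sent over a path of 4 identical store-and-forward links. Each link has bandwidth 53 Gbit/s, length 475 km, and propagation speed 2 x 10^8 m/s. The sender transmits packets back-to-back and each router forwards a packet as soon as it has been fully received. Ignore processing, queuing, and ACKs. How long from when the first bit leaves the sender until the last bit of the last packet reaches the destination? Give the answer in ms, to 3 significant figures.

Per-hop transmission t_tx = L/R = 2600/53000000000 = 4.90566e-05 ms.
Per-hop propagation t_prop = 475000/200000000 = 2.375 ms.
Pipeline fill: first packet needs 4·t_tx to clear all hops; remaining 41 packets each add one t_tx.
Total = (4+42-1)·t_tx + 4·t_prop = 45·4.90566e-05 + 4·2.375 = 9.50 ms.

9.50 ms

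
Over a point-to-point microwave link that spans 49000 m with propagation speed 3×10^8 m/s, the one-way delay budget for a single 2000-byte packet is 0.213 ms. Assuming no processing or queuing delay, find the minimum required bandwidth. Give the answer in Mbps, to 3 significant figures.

L = 16000 bits.
Propagation delay = 49000 / 300000000 = 0.163333 ms.
Transmission budget = 0.213 − 0.163333 = 0.0496667 ms.
R ≥ L / t_tx = 16000 bits / 4.96667e-05 s = 322 Mbps.

322 Mbps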